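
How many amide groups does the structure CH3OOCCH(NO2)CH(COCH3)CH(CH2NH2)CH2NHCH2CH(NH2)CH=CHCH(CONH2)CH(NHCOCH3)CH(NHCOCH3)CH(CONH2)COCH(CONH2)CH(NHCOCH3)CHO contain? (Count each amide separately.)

Reading the structure from left to right:
  CH3OOC: CH3O–C(=O)–: carbonyl C bonded to C and to –OCH3 → ester (not ketone + ether).
  CH(NO2): –NO2 on an sp³ carbon → nitro (the N=O is not a carbonyl).
  CH(COCH3): pendant –COCH3: carbonyl C bonded to two carbons → ketone.
  CH(CH2NH2): pendant –CH2NH2: N on sp³ C, no adjacent C=O → amine.
  CH2NHCH2: C–N–C with sp³ carbons and no adjacent C=O → amine (secondary).
  CH(NH2): –NH2 on an sp³ carbon with no adjacent C=O → amine.
  CH=CH: C=C double bond → alkene.
  CH(CONH2): pendant –CONH2: carbonyl C bonded to C and N → amide.
  CH(NHCOCH3): pendant –NHC(=O)CH3: N bonded to a carbonyl → amide (not amine).
  CH(NHCOCH3): pendant –NHC(=O)CH3: N bonded to a carbonyl → amide (not amine).
  CH(CONH2): pendant –CONH2: carbonyl C bonded to C and N → amide.
  CO: –C(=O)– with carbon on both sides → ketone.
  CH(CONH2): pendant –CONH2: carbonyl C bonded to C and N → amide.
  CH(NHCOCH3): pendant –NHC(=O)CH3: N bonded to a carbonyl → amide (not amine).
  CHO: terminal –CHO: carbonyl C bonded to H and C → aldehyde.
Amide appears at: CH(CONH2), CH(NHCOCH3), CH(NHCOCH3), CH(CONH2), CH(CONH2), CH(NHCOCH3) → 6.

6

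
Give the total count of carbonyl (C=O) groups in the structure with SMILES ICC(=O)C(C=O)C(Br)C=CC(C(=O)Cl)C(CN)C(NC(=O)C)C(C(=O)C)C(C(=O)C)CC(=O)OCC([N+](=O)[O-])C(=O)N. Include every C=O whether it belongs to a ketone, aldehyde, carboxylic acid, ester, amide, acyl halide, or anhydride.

8

CO: ketone, 1 C=O (running total 1).
CH(CHO): aldehyde, 1 C=O (running total 2).
CH(COCl): acyl halide, 1 C=O (running total 3).
CH(NHCOCH3): amide, 1 C=O (running total 4).
CH(COCH3): ketone, 1 C=O (running total 5).
CH(COCH3): ketone, 1 C=O (running total 6).
CH2COOCH2: ester, 1 C=O (running total 7).
CONH2: amide, 1 C=O (running total 8).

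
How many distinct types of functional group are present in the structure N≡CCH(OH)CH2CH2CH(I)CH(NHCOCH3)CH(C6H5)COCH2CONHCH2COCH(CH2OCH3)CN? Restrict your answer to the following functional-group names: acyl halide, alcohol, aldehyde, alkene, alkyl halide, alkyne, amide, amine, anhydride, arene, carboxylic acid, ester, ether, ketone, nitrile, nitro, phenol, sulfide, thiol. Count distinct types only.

7

N≡C–: carbon triple-bonded to nitrogen → nitrile.
–OH on an sp³ carbon → alcohol (secondary).
halogen on an sp³ carbon → alkyl halide.
pendant –NHC(=O)CH3: N bonded to a carbonyl → amide (not amine).
pendant –C6H5: benzene ring → arene.
–C(=O)– with carbon on both sides → ketone.
–C(=O)–N– linkage → amide (the N is not an amine).
–C(=O)– with carbon on both sides → ketone.
pendant –CH2OCH3: C–O–C linkage → ether.
–C≡N: carbon triple-bonded to nitrogen → nitrile.
Distinct types present: alcohol, alkyl halide, amide, arene, ether, ketone, nitrile.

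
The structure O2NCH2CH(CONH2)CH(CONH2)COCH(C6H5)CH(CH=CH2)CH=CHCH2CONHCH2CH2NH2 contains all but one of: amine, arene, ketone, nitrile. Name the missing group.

arene: present (CH(C6H5) — pendant –C6H5: benzene ring → arene).
amine: present (CH2NH2 — –NH2 on an sp³ carbon with no adjacent C=O → amine).
ketone: present (CO — –C(=O)– with carbon on both sides → ketone).
nitrile: no segment matches this pattern.

nitrile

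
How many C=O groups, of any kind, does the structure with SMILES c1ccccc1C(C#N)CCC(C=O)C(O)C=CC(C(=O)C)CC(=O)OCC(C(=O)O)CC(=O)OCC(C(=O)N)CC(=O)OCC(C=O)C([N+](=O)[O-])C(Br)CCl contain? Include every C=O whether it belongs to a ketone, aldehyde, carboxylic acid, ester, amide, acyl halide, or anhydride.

8

CH(CHO): aldehyde, 1 C=O (running total 1).
CH(COCH3): ketone, 1 C=O (running total 2).
CH2COOCH2: ester, 1 C=O (running total 3).
CH(COOH): carboxylic acid, 1 C=O (running total 4).
CH2COOCH2: ester, 1 C=O (running total 5).
CH(CONH2): amide, 1 C=O (running total 6).
CH2COOCH2: ester, 1 C=O (running total 7).
CH(CHO): aldehyde, 1 C=O (running total 8).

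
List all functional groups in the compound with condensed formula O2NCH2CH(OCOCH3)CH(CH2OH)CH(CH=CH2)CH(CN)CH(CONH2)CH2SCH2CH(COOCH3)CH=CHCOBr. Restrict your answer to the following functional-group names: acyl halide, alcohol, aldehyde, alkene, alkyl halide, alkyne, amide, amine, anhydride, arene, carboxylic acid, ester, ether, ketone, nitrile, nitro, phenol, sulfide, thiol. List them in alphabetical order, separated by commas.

acyl halide, alcohol, alkene, amide, ester, nitrile, nitro, sulfide

Reading the structure from left to right:
  O2NCH2: –NO2 on carbon → nitro group.
  CH(OCOCH3): pendant –OC(=O)CH3: an acyloxy group → ester.
  CH(CH2OH): pendant –CH2OH on an sp³ backbone C → alcohol.
  CH(CH=CH2): pendant –CH=CH2: C=C double bond → alkene.
  CH(CN): pendant –C≡N: nitrile.
  CH(CONH2): pendant –CONH2: carbonyl C bonded to C and N → amide.
  CH2SCH2: C–S–C linkage → sulfide (thioether).
  CH(COOCH3): pendant –COOCH3: carbonyl C bonded to C and –OCH3 → ester.
  CH=CH: C=C double bond → alkene.
  COBr: –C(=O)Br: carbonyl C bonded to C and to a halogen → acyl halide (not alkyl halide).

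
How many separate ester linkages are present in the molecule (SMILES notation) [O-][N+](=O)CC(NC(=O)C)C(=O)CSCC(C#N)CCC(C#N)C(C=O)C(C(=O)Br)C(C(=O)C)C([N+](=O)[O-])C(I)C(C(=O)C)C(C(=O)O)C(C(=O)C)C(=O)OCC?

1

–NO2 on carbon → nitro group.
pendant –NHC(=O)CH3: N bonded to a carbonyl → amide (not amine).
–C(=O)– with carbon on both sides → ketone.
C–S–C linkage → sulfide (thioether).
pendant –C≡N: nitrile.
pendant –C≡N: nitrile.
pendant –CHO: carbonyl C bonded to C and H → aldehyde.
pendant –C(=O)X: carbonyl C bonded to C and halogen → acyl halide.
pendant –COCH3: carbonyl C bonded to two carbons → ketone.
–NO2 on an sp³ carbon → nitro (the N=O is not a carbonyl).
halogen on an sp³ carbon → alkyl halide.
pendant –COCH3: carbonyl C bonded to two carbons → ketone.
pendant –COOH: carbonyl C bonded to C and –OH → carboxylic acid.
pendant –COCH3: carbonyl C bonded to two carbons → ketone.
–C(=O)OCH2CH3: carbonyl C bonded to C and to –OEt → ester.
Ester appears at: COOCH2CH3 → 1.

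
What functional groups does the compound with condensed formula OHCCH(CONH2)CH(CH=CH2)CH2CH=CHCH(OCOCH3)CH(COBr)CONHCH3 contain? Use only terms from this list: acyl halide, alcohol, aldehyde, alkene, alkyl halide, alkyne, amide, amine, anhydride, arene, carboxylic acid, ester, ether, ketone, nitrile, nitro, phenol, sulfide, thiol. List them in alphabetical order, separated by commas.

acyl halide, aldehyde, alkene, amide, ester

Reading the structure from left to right:
  OHC: terminal –CHO: carbonyl C bonded to H and C → aldehyde.
  CH(CONH2): pendant –CONH2: carbonyl C bonded to C and N → amide.
  CH(CH=CH2): pendant –CH=CH2: C=C double bond → alkene.
  CH=CH: C=C double bond → alkene.
  CH(OCOCH3): pendant –OC(=O)CH3: an acyloxy group → ester.
  CH(COBr): pendant –C(=O)X: carbonyl C bonded to C and halogen → acyl halide.
  CONHCH3: –C(=O)NHCH3: carbonyl C bonded to C and to N → amide (the N is not an amine).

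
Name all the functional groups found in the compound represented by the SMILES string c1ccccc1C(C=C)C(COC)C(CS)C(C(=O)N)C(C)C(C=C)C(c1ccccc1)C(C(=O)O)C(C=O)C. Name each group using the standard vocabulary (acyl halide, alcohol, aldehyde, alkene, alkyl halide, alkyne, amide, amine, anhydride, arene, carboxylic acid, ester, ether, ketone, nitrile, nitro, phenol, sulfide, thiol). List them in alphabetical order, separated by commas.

aldehyde, alkene, amide, arene, carboxylic acid, ether, thiol

C6H5– phenyl ring → arene.
pendant –CH=CH2: C=C double bond → alkene.
pendant –CH2OCH3: C–O–C linkage → ether.
pendant –CH2SH → thiol.
pendant –CONH2: carbonyl C bonded to C and N → amide.
pendant –CH=CH2: C=C double bond → alkene.
pendant –C6H5: benzene ring → arene.
pendant –COOH: carbonyl C bonded to C and –OH → carboxylic acid.
pendant –CHO: carbonyl C bonded to C and H → aldehyde.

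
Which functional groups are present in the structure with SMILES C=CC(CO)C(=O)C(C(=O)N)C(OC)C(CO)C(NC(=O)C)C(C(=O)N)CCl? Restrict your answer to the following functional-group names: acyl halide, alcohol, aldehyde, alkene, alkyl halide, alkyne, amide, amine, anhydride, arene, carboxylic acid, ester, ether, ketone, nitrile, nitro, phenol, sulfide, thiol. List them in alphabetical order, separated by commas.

alcohol, alkene, alkyl halide, amide, ether, ketone

Taking each segment in turn:
  CH2=CH: C=C double bond → alkene.
  CH(CH2OH): pendant –CH2OH on an sp³ backbone C → alcohol.
  CO: –C(=O)– with carbon on both sides → ketone.
  CH(CONH2): pendant –CONH2: carbonyl C bonded to C and N → amide.
  CH(OCH3): pendant –OCH3: C–O–C with sp³ C, no adjacent C=O → ether.
  CH(CH2OH): pendant –CH2OH on an sp³ backbone C → alcohol.
  CH(NHCOCH3): pendant –NHC(=O)CH3: N bonded to a carbonyl → amide (not amine).
  CH(CONH2): pendant –CONH2: carbonyl C bonded to C and N → amide.
  CH2Cl: halogen on an sp³ carbon → alkyl halide.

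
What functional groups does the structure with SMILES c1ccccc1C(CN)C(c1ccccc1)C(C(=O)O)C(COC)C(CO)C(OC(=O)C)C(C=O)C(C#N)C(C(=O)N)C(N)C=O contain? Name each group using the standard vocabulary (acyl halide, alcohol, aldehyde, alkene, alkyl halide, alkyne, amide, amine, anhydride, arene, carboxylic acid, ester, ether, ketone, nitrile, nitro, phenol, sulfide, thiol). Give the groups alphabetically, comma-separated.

alcohol, aldehyde, amide, amine, arene, carboxylic acid, ester, ether, nitrile

C6H5– phenyl ring → arene.
pendant –CH2NH2: N on sp³ C, no adjacent C=O → amine.
pendant –C6H5: benzene ring → arene.
pendant –COOH: carbonyl C bonded to C and –OH → carboxylic acid.
pendant –CH2OCH3: C–O–C linkage → ether.
pendant –CH2OH on an sp³ backbone C → alcohol.
pendant –OC(=O)CH3: an acyloxy group → ester.
pendant –CHO: carbonyl C bonded to C and H → aldehyde.
pendant –C≡N: nitrile.
pendant –CONH2: carbonyl C bonded to C and N → amide.
–NH2 on an sp³ carbon with no adjacent C=O → amine.
terminal –CHO: carbonyl C bonded to H and C → aldehyde.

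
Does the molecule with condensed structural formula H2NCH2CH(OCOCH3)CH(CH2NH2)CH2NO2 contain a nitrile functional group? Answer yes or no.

Reading the structure from left to right:
  H2NCH2: –NH2 on an sp³ carbon with no adjacent C=O → amine.
  CH(OCOCH3): pendant –OC(=O)CH3: an acyloxy group → ester.
  CH(CH2NH2): pendant –CH2NH2: N on sp³ C, no adjacent C=O → amine.
  CH2NO2: –NO2 on carbon → nitro group.
The groups actually present are: amine, ester, nitro.

no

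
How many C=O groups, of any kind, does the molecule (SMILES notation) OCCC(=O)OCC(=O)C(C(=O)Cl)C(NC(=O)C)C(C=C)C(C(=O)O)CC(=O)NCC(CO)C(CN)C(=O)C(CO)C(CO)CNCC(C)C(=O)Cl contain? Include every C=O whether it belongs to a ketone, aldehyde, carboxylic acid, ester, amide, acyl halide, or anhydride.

8

CH2COOCH2: ester, 1 C=O (running total 1).
CO: ketone, 1 C=O (running total 2).
CH(COCl): acyl halide, 1 C=O (running total 3).
CH(NHCOCH3): amide, 1 C=O (running total 4).
CH(COOH): carboxylic acid, 1 C=O (running total 5).
CH2CONHCH2: amide, 1 C=O (running total 6).
CO: ketone, 1 C=O (running total 7).
COCl: acyl halide, 1 C=O (running total 8).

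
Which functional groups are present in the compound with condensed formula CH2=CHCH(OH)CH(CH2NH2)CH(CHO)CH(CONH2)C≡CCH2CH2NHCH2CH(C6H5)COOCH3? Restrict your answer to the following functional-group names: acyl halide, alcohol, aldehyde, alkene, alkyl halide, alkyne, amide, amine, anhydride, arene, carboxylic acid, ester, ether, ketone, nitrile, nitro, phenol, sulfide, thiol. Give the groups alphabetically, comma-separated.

Working along the chain:
  CH2=CH: C=C double bond → alkene.
  CH(OH): –OH on an sp³ carbon → alcohol (secondary).
  CH(CH2NH2): pendant –CH2NH2: N on sp³ C, no adjacent C=O → amine.
  CH(CHO): pendant –CHO: carbonyl C bonded to C and H → aldehyde.
  CH(CONH2): pendant –CONH2: carbonyl C bonded to C and N → amide.
  C≡C: C≡C triple bond → alkyne.
  CH2NHCH2: C–N–C with sp³ carbons and no adjacent C=O → amine (secondary).
  CH(C6H5): pendant –C6H5: benzene ring → arene.
  COOCH3: –C(=O)OCH3: carbonyl C bonded to C and to –OCH3 → ester (not ketone + ether).

alcohol, aldehyde, alkene, alkyne, amide, amine, arene, ester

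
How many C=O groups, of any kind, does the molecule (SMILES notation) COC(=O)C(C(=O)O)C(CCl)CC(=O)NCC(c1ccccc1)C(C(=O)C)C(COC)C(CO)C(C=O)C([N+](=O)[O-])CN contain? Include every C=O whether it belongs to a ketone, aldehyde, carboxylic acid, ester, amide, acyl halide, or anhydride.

CH3OOC: ester, 1 C=O (running total 1).
CH(COOH): carboxylic acid, 1 C=O (running total 2).
CH2CONHCH2: amide, 1 C=O (running total 3).
CH(COCH3): ketone, 1 C=O (running total 4).
CH(CHO): aldehyde, 1 C=O (running total 5).

5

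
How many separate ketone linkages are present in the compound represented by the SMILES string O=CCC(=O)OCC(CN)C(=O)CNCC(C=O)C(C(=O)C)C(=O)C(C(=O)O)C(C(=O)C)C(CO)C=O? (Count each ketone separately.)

Reading the structure from left to right:
  OHC: terminal –CHO: carbonyl C bonded to H and C → aldehyde.
  CH2COOCH2: –C(=O)–O–C with C on the carbonyl side → ester.
  CH(CH2NH2): pendant –CH2NH2: N on sp³ C, no adjacent C=O → amine.
  CO: –C(=O)– with carbon on both sides → ketone.
  CH2NHCH2: C–N–C with sp³ carbons and no adjacent C=O → amine (secondary).
  CH(CHO): pendant –CHO: carbonyl C bonded to C and H → aldehyde.
  CH(COCH3): pendant –COCH3: carbonyl C bonded to two carbons → ketone.
  CO: –C(=O)– with carbon on both sides → ketone.
  CH(COOH): pendant –COOH: carbonyl C bonded to C and –OH → carboxylic acid.
  CH(COCH3): pendant –COCH3: carbonyl C bonded to two carbons → ketone.
  CH(CH2OH): pendant –CH2OH on an sp³ backbone C → alcohol.
  CHO: terminal –CHO: carbonyl C bonded to H and C → aldehyde.
Ketone appears at: CO, CH(COCH3), CO, CH(COCH3) → 4.

4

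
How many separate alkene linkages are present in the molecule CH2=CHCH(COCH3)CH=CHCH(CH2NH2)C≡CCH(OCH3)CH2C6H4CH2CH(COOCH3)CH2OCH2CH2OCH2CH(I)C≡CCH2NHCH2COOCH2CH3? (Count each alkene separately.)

2

Working along the chain:
  CH2=CH: C=C double bond → alkene.
  CH(COCH3): pendant –COCH3: carbonyl C bonded to two carbons → ketone.
  CH=CH: C=C double bond → alkene.
  CH(CH2NH2): pendant –CH2NH2: N on sp³ C, no adjacent C=O → amine.
  C≡C: C≡C triple bond → alkyne.
  CH(OCH3): pendant –OCH3: C–O–C with sp³ C, no adjacent C=O → ether.
  C6H4: para-disubstituted benzene ring → arene.
  CH(COOCH3): pendant –COOCH3: carbonyl C bonded to C and –OCH3 → ester.
  CH2OCH2: C–O–C with sp³ carbons on both sides and no adjacent C=O → ether.
  CH2OCH2: C–O–C with sp³ carbons on both sides and no adjacent C=O → ether.
  CH(I): halogen on an sp³ carbon → alkyl halide.
  C≡C: C≡C triple bond → alkyne.
  CH2NHCH2: C–N–C with sp³ carbons and no adjacent C=O → amine (secondary).
  COOCH2CH3: –C(=O)OCH2CH3: carbonyl C bonded to C and to –OEt → ester.
Alkene appears at: CH2=CH, CH=CH → 2.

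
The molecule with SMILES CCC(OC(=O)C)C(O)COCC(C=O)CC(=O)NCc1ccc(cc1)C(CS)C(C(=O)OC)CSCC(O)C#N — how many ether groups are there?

1

Taking each segment in turn:
  CH(OCOCH3): pendant –OC(=O)CH3: an acyloxy group → ester.
  CH(OH): –OH on an sp³ carbon → alcohol (secondary).
  CH2OCH2: C–O–C with sp³ carbons on both sides and no adjacent C=O → ether.
  CH(CHO): pendant –CHO: carbonyl C bonded to C and H → aldehyde.
  CH2CONHCH2: –C(=O)–N– linkage → amide (the N is not an amine).
  C6H4: para-disubstituted benzene ring → arene.
  CH(CH2SH): pendant –CH2SH → thiol.
  CH(COOCH3): pendant –COOCH3: carbonyl C bonded to C and –OCH3 → ester.
  CH2SCH2: C–S–C linkage → sulfide (thioether).
  CH(OH): –OH on an sp³ carbon → alcohol (secondary).
  CN: –C≡N: carbon triple-bonded to nitrogen → nitrile.
Ether appears at: CH2OCH2 → 1.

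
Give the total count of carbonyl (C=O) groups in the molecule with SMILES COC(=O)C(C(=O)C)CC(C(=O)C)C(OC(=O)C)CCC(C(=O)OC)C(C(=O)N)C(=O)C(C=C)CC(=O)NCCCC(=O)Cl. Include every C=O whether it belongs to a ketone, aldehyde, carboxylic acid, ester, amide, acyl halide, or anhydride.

9

CH3OOC: ester, 1 C=O (running total 1).
CH(COCH3): ketone, 1 C=O (running total 2).
CH(COCH3): ketone, 1 C=O (running total 3).
CH(OCOCH3): ester, 1 C=O (running total 4).
CH(COOCH3): ester, 1 C=O (running total 5).
CH(CONH2): amide, 1 C=O (running total 6).
CO: ketone, 1 C=O (running total 7).
CH2CONHCH2: amide, 1 C=O (running total 8).
COCl: acyl halide, 1 C=O (running total 9).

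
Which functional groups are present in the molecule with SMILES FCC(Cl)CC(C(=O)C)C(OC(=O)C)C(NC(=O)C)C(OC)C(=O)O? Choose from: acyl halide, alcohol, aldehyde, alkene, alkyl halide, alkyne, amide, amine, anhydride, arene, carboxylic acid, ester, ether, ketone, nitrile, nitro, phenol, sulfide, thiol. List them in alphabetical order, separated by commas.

alkyl halide, amide, carboxylic acid, ester, ether, ketone

Working along the chain:
  FCH2: halogen on an sp³ carbon → alkyl halide.
  CH(Cl): halogen on an sp³ carbon → alkyl halide.
  CH(COCH3): pendant –COCH3: carbonyl C bonded to two carbons → ketone.
  CH(OCOCH3): pendant –OC(=O)CH3: an acyloxy group → ester.
  CH(NHCOCH3): pendant –NHC(=O)CH3: N bonded to a carbonyl → amide (not amine).
  CH(OCH3): pendant –OCH3: C–O–C with sp³ C, no adjacent C=O → ether.
  COOH: –COOH: carbonyl C bonded to –OH and C → carboxylic acid (the –OH is not a separate alcohol).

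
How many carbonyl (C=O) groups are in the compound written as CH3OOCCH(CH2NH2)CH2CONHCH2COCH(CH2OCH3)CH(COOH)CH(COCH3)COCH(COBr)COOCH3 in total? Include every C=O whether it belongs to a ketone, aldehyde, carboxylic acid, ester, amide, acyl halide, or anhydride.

8

CH3OOC: ester, 1 C=O (running total 1).
CH2CONHCH2: amide, 1 C=O (running total 2).
CO: ketone, 1 C=O (running total 3).
CH(COOH): carboxylic acid, 1 C=O (running total 4).
CH(COCH3): ketone, 1 C=O (running total 5).
CO: ketone, 1 C=O (running total 6).
CH(COBr): acyl halide, 1 C=O (running total 7).
COOCH3: ester, 1 C=O (running total 8).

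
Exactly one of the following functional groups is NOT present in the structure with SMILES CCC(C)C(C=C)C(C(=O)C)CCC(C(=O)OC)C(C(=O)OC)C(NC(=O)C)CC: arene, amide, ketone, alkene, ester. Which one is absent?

arene

ester: present (CH(COOCH3) — pendant –COOCH3: carbonyl C bonded to C and –OCH3 → ester).
alkene: present (CH(CH=CH2) — pendant –CH=CH2: C=C double bond → alkene).
ketone: present (CH(COCH3) — pendant –COCH3: carbonyl C bonded to two carbons → ketone).
amide: present (CH(NHCOCH3) — pendant –NHC(=O)CH3: N bonded to a carbonyl → amide (not amine)).
arene: no segment matches this pattern.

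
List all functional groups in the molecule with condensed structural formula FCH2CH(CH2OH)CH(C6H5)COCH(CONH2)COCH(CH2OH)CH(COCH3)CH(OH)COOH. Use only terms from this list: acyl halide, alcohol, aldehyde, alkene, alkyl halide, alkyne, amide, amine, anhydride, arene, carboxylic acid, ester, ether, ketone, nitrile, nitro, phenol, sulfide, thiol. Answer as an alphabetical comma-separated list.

alcohol, alkyl halide, amide, arene, carboxylic acid, ketone

Reading the structure from left to right:
  FCH2: halogen on an sp³ carbon → alkyl halide.
  CH(CH2OH): pendant –CH2OH on an sp³ backbone C → alcohol.
  CH(C6H5): pendant –C6H5: benzene ring → arene.
  CO: –C(=O)– with carbon on both sides → ketone.
  CH(CONH2): pendant –CONH2: carbonyl C bonded to C and N → amide.
  CO: –C(=O)– with carbon on both sides → ketone.
  CH(CH2OH): pendant –CH2OH on an sp³ backbone C → alcohol.
  CH(COCH3): pendant –COCH3: carbonyl C bonded to two carbons → ketone.
  CH(OH): –OH on an sp³ carbon → alcohol (secondary).
  COOH: –COOH: carbonyl C bonded to –OH and C → carboxylic acid (the –OH is not a separate alcohol).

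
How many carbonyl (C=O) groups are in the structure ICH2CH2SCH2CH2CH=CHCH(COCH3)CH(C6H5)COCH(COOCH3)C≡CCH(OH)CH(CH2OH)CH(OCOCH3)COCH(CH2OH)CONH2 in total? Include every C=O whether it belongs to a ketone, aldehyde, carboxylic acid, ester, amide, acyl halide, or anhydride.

6

CH(COCH3): ketone, 1 C=O (running total 1).
CO: ketone, 1 C=O (running total 2).
CH(COOCH3): ester, 1 C=O (running total 3).
CH(OCOCH3): ester, 1 C=O (running total 4).
CO: ketone, 1 C=O (running total 5).
CONH2: amide, 1 C=O (running total 6).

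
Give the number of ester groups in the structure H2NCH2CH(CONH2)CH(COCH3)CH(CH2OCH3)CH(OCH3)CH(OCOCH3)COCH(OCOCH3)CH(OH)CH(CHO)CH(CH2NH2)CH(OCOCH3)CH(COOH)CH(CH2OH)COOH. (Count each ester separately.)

–NH2 on an sp³ carbon with no adjacent C=O → amine.
pendant –CONH2: carbonyl C bonded to C and N → amide.
pendant –COCH3: carbonyl C bonded to two carbons → ketone.
pendant –CH2OCH3: C–O–C linkage → ether.
pendant –OCH3: C–O–C with sp³ C, no adjacent C=O → ether.
pendant –OC(=O)CH3: an acyloxy group → ester.
–C(=O)– with carbon on both sides → ketone.
pendant –OC(=O)CH3: an acyloxy group → ester.
–OH on an sp³ carbon → alcohol (secondary).
pendant –CHO: carbonyl C bonded to C and H → aldehyde.
pendant –CH2NH2: N on sp³ C, no adjacent C=O → amine.
pendant –OC(=O)CH3: an acyloxy group → ester.
pendant –COOH: carbonyl C bonded to C and –OH → carboxylic acid.
pendant –CH2OH on an sp³ backbone C → alcohol.
–COOH: carbonyl C bonded to –OH and C → carboxylic acid (the –OH is not a separate alcohol).
Ester appears at: CH(OCOCH3), CH(OCOCH3), CH(OCOCH3) → 3.

3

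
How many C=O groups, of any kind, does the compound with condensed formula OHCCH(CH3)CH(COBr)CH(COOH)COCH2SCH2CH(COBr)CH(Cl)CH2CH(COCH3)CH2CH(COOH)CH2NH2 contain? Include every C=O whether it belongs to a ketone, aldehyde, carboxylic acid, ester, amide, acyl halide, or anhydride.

7

OHC: aldehyde, 1 C=O (running total 1).
CH(COBr): acyl halide, 1 C=O (running total 2).
CH(COOH): carboxylic acid, 1 C=O (running total 3).
CO: ketone, 1 C=O (running total 4).
CH(COBr): acyl halide, 1 C=O (running total 5).
CH(COCH3): ketone, 1 C=O (running total 6).
CH(COOH): carboxylic acid, 1 C=O (running total 7).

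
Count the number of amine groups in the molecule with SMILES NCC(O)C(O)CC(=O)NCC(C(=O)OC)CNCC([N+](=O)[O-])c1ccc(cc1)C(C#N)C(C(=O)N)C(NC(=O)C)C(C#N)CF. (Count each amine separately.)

2

–NH2 on an sp³ carbon with no adjacent C=O → amine.
–OH on an sp³ carbon → alcohol (secondary).
–OH on an sp³ carbon → alcohol (secondary).
–C(=O)–N– linkage → amide (the N is not an amine).
pendant –COOCH3: carbonyl C bonded to C and –OCH3 → ester.
C–N–C with sp³ carbons and no adjacent C=O → amine (secondary).
–NO2 on an sp³ carbon → nitro (the N=O is not a carbonyl).
para-disubstituted benzene ring → arene.
pendant –C≡N: nitrile.
pendant –CONH2: carbonyl C bonded to C and N → amide.
pendant –NHC(=O)CH3: N bonded to a carbonyl → amide (not amine).
pendant –C≡N: nitrile.
halogen on an sp³ carbon → alkyl halide.
Amine appears at: H2NCH2, CH2NHCH2 → 2.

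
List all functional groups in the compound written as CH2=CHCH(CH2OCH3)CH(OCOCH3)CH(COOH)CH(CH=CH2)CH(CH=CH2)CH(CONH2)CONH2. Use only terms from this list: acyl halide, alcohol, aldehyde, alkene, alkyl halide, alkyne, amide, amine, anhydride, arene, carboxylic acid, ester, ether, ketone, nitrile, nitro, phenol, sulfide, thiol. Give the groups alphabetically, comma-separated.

C=C double bond → alkene.
pendant –CH2OCH3: C–O–C linkage → ether.
pendant –OC(=O)CH3: an acyloxy group → ester.
pendant –COOH: carbonyl C bonded to C and –OH → carboxylic acid.
pendant –CH=CH2: C=C double bond → alkene.
pendant –CH=CH2: C=C double bond → alkene.
pendant –CONH2: carbonyl C bonded to C and N → amide.
–C(=O)NH2: carbonyl C bonded to C and to N → amide (the N is not a separate amine).

alkene, amide, carboxylic acid, ester, ether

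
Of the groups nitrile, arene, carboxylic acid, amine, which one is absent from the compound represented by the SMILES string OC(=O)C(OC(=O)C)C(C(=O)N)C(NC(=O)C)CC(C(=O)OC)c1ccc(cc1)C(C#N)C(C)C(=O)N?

nitrile: present (CH(CN) — pendant –C≡N: nitrile).
arene: present (C6H4 — para-disubstituted benzene ring → arene).
carboxylic acid: present (HOOC — –COOH: carbonyl C bonded to –OH and C → carboxylic acid (the –OH is not a separate alcohol)).
amine: absent. In each of CH(CONH2), CH(NHCOCH3) and CONH2, the nitrogen is bonded directly to a carbonyl carbon, making it part of an amide, not a free amine.

amine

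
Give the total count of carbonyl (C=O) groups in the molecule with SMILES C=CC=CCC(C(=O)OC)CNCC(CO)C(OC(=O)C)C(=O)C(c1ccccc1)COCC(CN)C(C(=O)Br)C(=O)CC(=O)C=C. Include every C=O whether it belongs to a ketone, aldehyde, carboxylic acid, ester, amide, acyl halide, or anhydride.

CH(COOCH3): ester, 1 C=O (running total 1).
CH(OCOCH3): ester, 1 C=O (running total 2).
CO: ketone, 1 C=O (running total 3).
CH(COBr): acyl halide, 1 C=O (running total 4).
CO: ketone, 1 C=O (running total 5).
CO: ketone, 1 C=O (running total 6).

6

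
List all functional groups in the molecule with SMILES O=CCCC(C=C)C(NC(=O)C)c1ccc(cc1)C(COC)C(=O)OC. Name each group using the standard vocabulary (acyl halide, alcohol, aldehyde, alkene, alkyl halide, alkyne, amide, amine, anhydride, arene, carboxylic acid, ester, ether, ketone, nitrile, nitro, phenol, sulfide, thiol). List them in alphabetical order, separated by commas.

terminal –CHO: carbonyl C bonded to H and C → aldehyde.
pendant –CH=CH2: C=C double bond → alkene.
pendant –NHC(=O)CH3: N bonded to a carbonyl → amide (not amine).
para-disubstituted benzene ring → arene.
pendant –CH2OCH3: C–O–C linkage → ether.
–C(=O)OCH3: carbonyl C bonded to C and to –OCH3 → ester (not ketone + ether).

aldehyde, alkene, amide, arene, ester, ether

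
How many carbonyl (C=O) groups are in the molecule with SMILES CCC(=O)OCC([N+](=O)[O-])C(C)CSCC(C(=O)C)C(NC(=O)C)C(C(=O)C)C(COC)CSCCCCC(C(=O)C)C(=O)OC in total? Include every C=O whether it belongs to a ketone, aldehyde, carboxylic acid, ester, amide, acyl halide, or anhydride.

CH2COOCH2: ester, 1 C=O (running total 1).
CH(COCH3): ketone, 1 C=O (running total 2).
CH(NHCOCH3): amide, 1 C=O (running total 3).
CH(COCH3): ketone, 1 C=O (running total 4).
CH(COCH3): ketone, 1 C=O (running total 5).
COOCH3: ester, 1 C=O (running total 6).

6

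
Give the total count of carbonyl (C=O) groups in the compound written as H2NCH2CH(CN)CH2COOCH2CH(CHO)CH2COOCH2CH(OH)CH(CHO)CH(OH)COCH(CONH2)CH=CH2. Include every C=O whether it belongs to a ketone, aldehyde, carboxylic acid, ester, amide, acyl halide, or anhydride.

CH2COOCH2: ester, 1 C=O (running total 1).
CH(CHO): aldehyde, 1 C=O (running total 2).
CH2COOCH2: ester, 1 C=O (running total 3).
CH(CHO): aldehyde, 1 C=O (running total 4).
CO: ketone, 1 C=O (running total 5).
CH(CONH2): amide, 1 C=O (running total 6).

6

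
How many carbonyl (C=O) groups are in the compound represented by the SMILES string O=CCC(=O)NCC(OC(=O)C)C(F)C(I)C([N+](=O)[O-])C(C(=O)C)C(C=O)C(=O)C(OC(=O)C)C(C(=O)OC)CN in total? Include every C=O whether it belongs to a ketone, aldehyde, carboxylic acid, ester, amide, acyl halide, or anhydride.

OHC: aldehyde, 1 C=O (running total 1).
CH2CONHCH2: amide, 1 C=O (running total 2).
CH(OCOCH3): ester, 1 C=O (running total 3).
CH(COCH3): ketone, 1 C=O (running total 4).
CH(CHO): aldehyde, 1 C=O (running total 5).
CO: ketone, 1 C=O (running total 6).
CH(OCOCH3): ester, 1 C=O (running total 7).
CH(COOCH3): ester, 1 C=O (running total 8).

8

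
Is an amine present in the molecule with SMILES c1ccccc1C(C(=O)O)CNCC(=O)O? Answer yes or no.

yes

C6H5– phenyl ring → arene.
pendant –COOH: carbonyl C bonded to C and –OH → carboxylic acid.
C–N–C with sp³ carbons and no adjacent C=O → amine (secondary).
–COOH: carbonyl C bonded to –OH and C → carboxylic acid (the –OH is not a separate alcohol).
The CH2NHCH2 segment supplies the amine: C–N–C with sp³ carbons and no adjacent C=O → amine (secondary).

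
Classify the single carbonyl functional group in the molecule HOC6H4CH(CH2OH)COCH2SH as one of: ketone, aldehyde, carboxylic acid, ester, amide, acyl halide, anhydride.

The carbonyl is in the CO segment: –C(=O)– with carbon on both sides → ketone.

ketone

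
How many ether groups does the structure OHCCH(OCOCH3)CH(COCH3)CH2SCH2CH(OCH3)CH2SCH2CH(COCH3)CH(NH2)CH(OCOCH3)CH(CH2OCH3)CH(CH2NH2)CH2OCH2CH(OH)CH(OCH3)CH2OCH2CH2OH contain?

5

Taking each segment in turn:
  OHC: terminal –CHO: carbonyl C bonded to H and C → aldehyde.
  CH(OCOCH3): pendant –OC(=O)CH3: an acyloxy group → ester.
  CH(COCH3): pendant –COCH3: carbonyl C bonded to two carbons → ketone.
  CH2SCH2: C–S–C linkage → sulfide (thioether).
  CH(OCH3): pendant –OCH3: C–O–C with sp³ C, no adjacent C=O → ether.
  CH2SCH2: C–S–C linkage → sulfide (thioether).
  CH(COCH3): pendant –COCH3: carbonyl C bonded to two carbons → ketone.
  CH(NH2): –NH2 on an sp³ carbon with no adjacent C=O → amine.
  CH(OCOCH3): pendant –OC(=O)CH3: an acyloxy group → ester.
  CH(CH2OCH3): pendant –CH2OCH3: C–O–C linkage → ether.
  CH(CH2NH2): pendant –CH2NH2: N on sp³ C, no adjacent C=O → amine.
  CH2OCH2: C–O–C with sp³ carbons on both sides and no adjacent C=O → ether.
  CH(OH): –OH on an sp³ carbon → alcohol (secondary).
  CH(OCH3): pendant –OCH3: C–O–C with sp³ C, no adjacent C=O → ether.
  CH2OCH2: C–O–C with sp³ carbons on both sides and no adjacent C=O → ether.
  CH2OH: –OH on an sp³ carbon → alcohol.
Ether appears at: CH(OCH3), CH(CH2OCH3), CH2OCH2, CH(OCH3), CH2OCH2 → 5.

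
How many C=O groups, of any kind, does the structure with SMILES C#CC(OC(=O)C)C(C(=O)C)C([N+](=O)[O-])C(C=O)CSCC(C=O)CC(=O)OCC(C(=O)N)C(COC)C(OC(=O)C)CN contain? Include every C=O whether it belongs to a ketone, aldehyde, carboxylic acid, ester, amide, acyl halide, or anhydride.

CH(OCOCH3): ester, 1 C=O (running total 1).
CH(COCH3): ketone, 1 C=O (running total 2).
CH(CHO): aldehyde, 1 C=O (running total 3).
CH(CHO): aldehyde, 1 C=O (running total 4).
CH2COOCH2: ester, 1 C=O (running total 5).
CH(CONH2): amide, 1 C=O (running total 6).
CH(OCOCH3): ester, 1 C=O (running total 7).

7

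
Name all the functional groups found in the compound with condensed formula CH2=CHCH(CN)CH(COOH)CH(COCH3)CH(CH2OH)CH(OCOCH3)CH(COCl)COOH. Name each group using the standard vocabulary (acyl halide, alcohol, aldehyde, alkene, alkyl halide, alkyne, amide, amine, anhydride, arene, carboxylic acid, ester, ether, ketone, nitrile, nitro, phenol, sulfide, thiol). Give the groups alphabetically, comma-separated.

C=C double bond → alkene.
pendant –C≡N: nitrile.
pendant –COOH: carbonyl C bonded to C and –OH → carboxylic acid.
pendant –COCH3: carbonyl C bonded to two carbons → ketone.
pendant –CH2OH on an sp³ backbone C → alcohol.
pendant –OC(=O)CH3: an acyloxy group → ester.
pendant –C(=O)X: carbonyl C bonded to C and halogen → acyl halide.
–COOH: carbonyl C bonded to –OH and C → carboxylic acid (the –OH is not a separate alcohol).

acyl halide, alcohol, alkene, carboxylic acid, ester, ketone, nitrile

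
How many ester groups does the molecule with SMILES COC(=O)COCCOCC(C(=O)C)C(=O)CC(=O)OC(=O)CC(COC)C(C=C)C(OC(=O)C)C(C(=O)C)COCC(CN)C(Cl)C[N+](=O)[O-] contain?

Reading the structure from left to right:
  CH3OOC: CH3O–C(=O)–: carbonyl C bonded to C and to –OCH3 → ester (not ketone + ether).
  CH2OCH2: C–O–C with sp³ carbons on both sides and no adjacent C=O → ether.
  CH2OCH2: C–O–C with sp³ carbons on both sides and no adjacent C=O → ether.
  CH(COCH3): pendant –COCH3: carbonyl C bonded to two carbons → ketone.
  CO: –C(=O)– with carbon on both sides → ketone.
  CH2CO-O-COCH2: two acyl groups sharing one oxygen, –C(=O)–O–C(=O)– → anhydride.
  CH(CH2OCH3): pendant –CH2OCH3: C–O–C linkage → ether.
  CH(CH=CH2): pendant –CH=CH2: C=C double bond → alkene.
  CH(OCOCH3): pendant –OC(=O)CH3: an acyloxy group → ester.
  CH(COCH3): pendant –COCH3: carbonyl C bonded to two carbons → ketone.
  CH2OCH2: C–O–C with sp³ carbons on both sides and no adjacent C=O → ether.
  CH(CH2NH2): pendant –CH2NH2: N on sp³ C, no adjacent C=O → amine.
  CH(Cl): halogen on an sp³ carbon → alkyl halide.
  CH2NO2: –NO2 on carbon → nitro group.
Ester appears at: CH3OOC, CH(OCOCH3) → 2.

2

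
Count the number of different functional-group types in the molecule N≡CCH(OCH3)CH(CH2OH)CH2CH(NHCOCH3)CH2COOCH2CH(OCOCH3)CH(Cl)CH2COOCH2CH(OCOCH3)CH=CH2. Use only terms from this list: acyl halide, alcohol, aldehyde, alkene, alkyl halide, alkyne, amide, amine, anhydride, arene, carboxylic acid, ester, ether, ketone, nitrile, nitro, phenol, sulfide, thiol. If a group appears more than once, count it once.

7

Working along the chain:
  N≡C: N≡C–: carbon triple-bonded to nitrogen → nitrile.
  CH(OCH3): pendant –OCH3: C–O–C with sp³ C, no adjacent C=O → ether.
  CH(CH2OH): pendant –CH2OH on an sp³ backbone C → alcohol.
  CH(NHCOCH3): pendant –NHC(=O)CH3: N bonded to a carbonyl → amide (not amine).
  CH2COOCH2: –C(=O)–O–C with C on the carbonyl side → ester.
  CH(OCOCH3): pendant –OC(=O)CH3: an acyloxy group → ester.
  CH(Cl): halogen on an sp³ carbon → alkyl halide.
  CH2COOCH2: –C(=O)–O–C with C on the carbonyl side → ester.
  CH(OCOCH3): pendant –OC(=O)CH3: an acyloxy group → ester.
  CH=CH2: C=C double bond → alkene.
Distinct types present: alcohol, alkene, alkyl halide, amide, ester, ether, nitrile.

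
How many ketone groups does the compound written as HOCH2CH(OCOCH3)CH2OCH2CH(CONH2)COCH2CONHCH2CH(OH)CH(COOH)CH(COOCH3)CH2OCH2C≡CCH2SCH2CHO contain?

1

Reading the structure from left to right:
  HOCH2: HO– on an sp³ carbon → alcohol.
  CH(OCOCH3): pendant –OC(=O)CH3: an acyloxy group → ester.
  CH2OCH2: C–O–C with sp³ carbons on both sides and no adjacent C=O → ether.
  CH(CONH2): pendant –CONH2: carbonyl C bonded to C and N → amide.
  CO: –C(=O)– with carbon on both sides → ketone.
  CH2CONHCH2: –C(=O)–N– linkage → amide (the N is not an amine).
  CH(OH): –OH on an sp³ carbon → alcohol (secondary).
  CH(COOH): pendant –COOH: carbonyl C bonded to C and –OH → carboxylic acid.
  CH(COOCH3): pendant –COOCH3: carbonyl C bonded to C and –OCH3 → ester.
  CH2OCH2: C–O–C with sp³ carbons on both sides and no adjacent C=O → ether.
  C≡C: C≡C triple bond → alkyne.
  CH2SCH2: C–S–C linkage → sulfide (thioether).
  CHO: terminal –CHO: carbonyl C bonded to H and C → aldehyde.
Ketone appears at: CO → 1.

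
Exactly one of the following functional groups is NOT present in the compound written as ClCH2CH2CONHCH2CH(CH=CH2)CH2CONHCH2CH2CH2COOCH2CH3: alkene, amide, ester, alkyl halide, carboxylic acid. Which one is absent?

carboxylic acid

amide: present (CH2CONHCH2 — –C(=O)–N– linkage → amide (the N is not an amine)).
ester: present (COOCH2CH3 — –C(=O)OCH2CH3: carbonyl C bonded to C and to –OEt → ester).
alkene: present (CH(CH=CH2) — pendant –CH=CH2: C=C double bond → alkene).
alkyl halide: present (ClCH2 — halogen on an sp³ carbon → alkyl halide).
carboxylic acid: absent. In COOCH2CH3, the acyl oxygen is bonded to carbon (–O–C), not to H, so this is an ester. In CH2CONHCH2, the carbonyl is bonded to nitrogen, not to –OH; that is an amide.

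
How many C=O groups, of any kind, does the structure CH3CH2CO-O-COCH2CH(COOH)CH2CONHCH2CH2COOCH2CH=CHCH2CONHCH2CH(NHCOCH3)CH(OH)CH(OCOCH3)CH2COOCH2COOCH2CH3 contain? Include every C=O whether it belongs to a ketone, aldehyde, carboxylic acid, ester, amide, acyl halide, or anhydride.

10

CH2CO-O-COCH2: anhydride, 2 C=O (running total 2).
CH(COOH): carboxylic acid, 1 C=O (running total 3).
CH2CONHCH2: amide, 1 C=O (running total 4).
CH2COOCH2: ester, 1 C=O (running total 5).
CH2CONHCH2: amide, 1 C=O (running total 6).
CH(NHCOCH3): amide, 1 C=O (running total 7).
CH(OCOCH3): ester, 1 C=O (running total 8).
CH2COOCH2: ester, 1 C=O (running total 9).
COOCH2CH3: ester, 1 C=O (running total 10).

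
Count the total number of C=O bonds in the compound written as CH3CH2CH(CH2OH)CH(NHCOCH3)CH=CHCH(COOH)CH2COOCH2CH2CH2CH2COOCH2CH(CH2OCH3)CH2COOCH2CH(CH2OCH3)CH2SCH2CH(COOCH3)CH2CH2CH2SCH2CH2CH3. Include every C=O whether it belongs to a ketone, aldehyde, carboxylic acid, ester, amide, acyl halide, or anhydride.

CH(NHCOCH3): amide, 1 C=O (running total 1).
CH(COOH): carboxylic acid, 1 C=O (running total 2).
CH2COOCH2: ester, 1 C=O (running total 3).
CH2COOCH2: ester, 1 C=O (running total 4).
CH2COOCH2: ester, 1 C=O (running total 5).
CH(COOCH3): ester, 1 C=O (running total 6).

6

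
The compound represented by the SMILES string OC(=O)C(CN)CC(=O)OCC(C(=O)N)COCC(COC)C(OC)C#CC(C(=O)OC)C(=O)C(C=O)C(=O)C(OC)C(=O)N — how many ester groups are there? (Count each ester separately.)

Working along the chain:
  HOOC: –COOH: carbonyl C bonded to –OH and C → carboxylic acid (the –OH is not a separate alcohol).
  CH(CH2NH2): pendant –CH2NH2: N on sp³ C, no adjacent C=O → amine.
  CH2COOCH2: –C(=O)–O–C with C on the carbonyl side → ester.
  CH(CONH2): pendant –CONH2: carbonyl C bonded to C and N → amide.
  CH2OCH2: C–O–C with sp³ carbons on both sides and no adjacent C=O → ether.
  CH(CH2OCH3): pendant –CH2OCH3: C–O–C linkage → ether.
  CH(OCH3): pendant –OCH3: C–O–C with sp³ C, no adjacent C=O → ether.
  C≡C: C≡C triple bond → alkyne.
  CH(COOCH3): pendant –COOCH3: carbonyl C bonded to C and –OCH3 → ester.
  CO: –C(=O)– with carbon on both sides → ketone.
  CH(CHO): pendant –CHO: carbonyl C bonded to C and H → aldehyde.
  CO: –C(=O)– with carbon on both sides → ketone.
  CH(OCH3): pendant –OCH3: C–O–C with sp³ C, no adjacent C=O → ether.
  CONH2: –C(=O)NH2: carbonyl C bonded to C and to N → amide (the N is not a separate amine).
Ester appears at: CH2COOCH2, CH(COOCH3) → 2.

2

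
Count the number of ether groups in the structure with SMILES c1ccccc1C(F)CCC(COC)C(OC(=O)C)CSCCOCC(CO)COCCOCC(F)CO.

4

Working along the chain:
  C6H5: C6H5– phenyl ring → arene.
  CH(F): halogen on an sp³ carbon → alkyl halide.
  CH(CH2OCH3): pendant –CH2OCH3: C–O–C linkage → ether.
  CH(OCOCH3): pendant –OC(=O)CH3: an acyloxy group → ester.
  CH2SCH2: C–S–C linkage → sulfide (thioether).
  CH2OCH2: C–O–C with sp³ carbons on both sides and no adjacent C=O → ether.
  CH(CH2OH): pendant –CH2OH on an sp³ backbone C → alcohol.
  CH2OCH2: C–O–C with sp³ carbons on both sides and no adjacent C=O → ether.
  CH2OCH2: C–O–C with sp³ carbons on both sides and no adjacent C=O → ether.
  CH(F): halogen on an sp³ carbon → alkyl halide.
  CH2OH: –OH on an sp³ carbon → alcohol.
Ether appears at: CH(CH2OCH3), CH2OCH2, CH2OCH2, CH2OCH2 → 4.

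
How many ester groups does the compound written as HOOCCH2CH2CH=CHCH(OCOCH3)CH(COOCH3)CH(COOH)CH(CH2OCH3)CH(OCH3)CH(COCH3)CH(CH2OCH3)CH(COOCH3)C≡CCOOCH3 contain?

Reading the structure from left to right:
  HOOC: –COOH: carbonyl C bonded to –OH and C → carboxylic acid (the –OH is not a separate alcohol).
  CH=CH: C=C double bond → alkene.
  CH(OCOCH3): pendant –OC(=O)CH3: an acyloxy group → ester.
  CH(COOCH3): pendant –COOCH3: carbonyl C bonded to C and –OCH3 → ester.
  CH(COOH): pendant –COOH: carbonyl C bonded to C and –OH → carboxylic acid.
  CH(CH2OCH3): pendant –CH2OCH3: C–O–C linkage → ether.
  CH(OCH3): pendant –OCH3: C–O–C with sp³ C, no adjacent C=O → ether.
  CH(COCH3): pendant –COCH3: carbonyl C bonded to two carbons → ketone.
  CH(CH2OCH3): pendant –CH2OCH3: C–O–C linkage → ether.
  CH(COOCH3): pendant –COOCH3: carbonyl C bonded to C and –OCH3 → ester.
  C≡C: C≡C triple bond → alkyne.
  COOCH3: –C(=O)OCH3: carbonyl C bonded to C and to –OCH3 → ester (not ketone + ether).
Ester appears at: CH(OCOCH3), CH(COOCH3), CH(COOCH3), COOCH3 → 4.

4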